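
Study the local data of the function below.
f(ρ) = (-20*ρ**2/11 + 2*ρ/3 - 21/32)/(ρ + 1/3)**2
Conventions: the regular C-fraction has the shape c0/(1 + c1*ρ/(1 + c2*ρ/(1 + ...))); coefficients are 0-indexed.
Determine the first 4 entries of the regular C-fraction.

The regular C-fraction coefficients are [-189/32, 442/63, -583139/306306, 6643498743/2835221818].

Taylor coefficients (expand at 0): a_0 = -189/32, a_1 = 663/16, a_2 = -74565/352, a_3 = 79029/88.
c0 = a_0 = -189/32. Peel one level at a time: if S = 1 + c*ρ/S' with S'(0) = 1, then c is the ρ-coefficient of S and S' = c*ρ/(S - 1).
S_1 = c0/f = 1 + (442/63)*ρ + (583139/43659)*ρ^2 + ...; c1 = 442/63.
S_2 = c1*ρ/(S_1 - 1) = 1 + (-583139/306306)*ρ + (105452361/23639044)*ρ^2 + ...; c2 = -583139/306306.
S_3 = c2*ρ/(S_2 - 1) = 1 + (6643498743/2835221818)*ρ + ...; c3 = 6643498743/2835221818.


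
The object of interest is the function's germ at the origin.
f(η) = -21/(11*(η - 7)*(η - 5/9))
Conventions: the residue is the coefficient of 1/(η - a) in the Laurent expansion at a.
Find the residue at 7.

At the order-1 pole 7 set g(η) = (η - (7))*f(η) = -21/(11*(η - 5/9)).
Simple pole: residue = g(a) at a = 7, which is -189/638.

The residue is -189/638.


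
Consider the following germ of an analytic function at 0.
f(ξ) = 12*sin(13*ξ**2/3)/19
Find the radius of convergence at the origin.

The radius of convergence is infinite.

The factor sin(13*ξ**2/3) is entire and contributes no finite singular point.
The polynomial part has no poles.
No finite singular points: the Taylor series at 0 converges everywhere.


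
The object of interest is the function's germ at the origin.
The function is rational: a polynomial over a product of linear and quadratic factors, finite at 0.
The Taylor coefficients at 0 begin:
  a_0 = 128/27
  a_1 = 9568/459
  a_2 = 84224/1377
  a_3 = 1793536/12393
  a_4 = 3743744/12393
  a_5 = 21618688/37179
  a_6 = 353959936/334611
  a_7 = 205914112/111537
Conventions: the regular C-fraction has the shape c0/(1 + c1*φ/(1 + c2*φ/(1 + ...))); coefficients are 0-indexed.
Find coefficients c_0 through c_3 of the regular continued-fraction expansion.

Taylor coefficients (read off): a_0 = 128/27, a_1 = 9568/459, a_2 = 84224/1377, a_3 = 1793536/12393.
c0 = a_0 = 128/27. Peel one level at a time: if S = 1 + c*φ/S' with S'(0) = 1, then c is the φ-coefficient of S and S' = c*φ/(S - 1).
S_1 = c0/f = 1 + (-299/68)*φ + (89227/13872)*φ^2 + ...; c1 = -299/68.
S_2 = c1*φ/(S_1 - 1) = 1 + (89227/60996)*φ + (4023920/2413827)*φ^2 + ...; c2 = 89227/60996.
S_3 = c2*φ/(S_2 - 1) = 1 + (-273626560/240109857)*φ + ...; c3 = -273626560/240109857.

The regular C-fraction coefficients are [128/27, -299/68, 89227/60996, -273626560/240109857].


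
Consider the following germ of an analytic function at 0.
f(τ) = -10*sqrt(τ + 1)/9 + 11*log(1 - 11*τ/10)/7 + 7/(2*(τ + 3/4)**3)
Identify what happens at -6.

Denominator factors: τ + 3/4 = -21/4 at τ = -6 — none vanishes.
Branch term sqrt(1 - τ/(-1)): argument at -6 is -5, nonzero, so -6 is not its branch point (a point on a principal cut is still regular for the continued germ).
Branch term log(1 - τ/(10/11)): argument at -6 is 38/5, nonzero, so -6 is not its branch point (a point on a principal cut is still regular for the continued germ).
So the germ continues analytically to -6.

The point is a regular point.


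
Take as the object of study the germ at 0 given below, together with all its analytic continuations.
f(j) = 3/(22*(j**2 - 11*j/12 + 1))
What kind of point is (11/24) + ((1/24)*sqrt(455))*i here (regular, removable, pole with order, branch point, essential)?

The denominator factor j**2 - 11*j/12 + 1 vanishes at (11/24) + ((1/24)*sqrt(455))*i and appears to the power 1; the numerator there equals 3/22, nonzero, and no other factor vanishes.
Hence a pole whose order is the multiplicity, 1.

The point is a pole of order 1.


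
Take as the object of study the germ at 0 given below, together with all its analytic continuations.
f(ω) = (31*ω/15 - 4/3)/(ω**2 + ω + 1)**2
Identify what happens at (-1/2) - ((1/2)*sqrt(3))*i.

The point is a pole of order 2.

The denominator factor ω**2 + ω + 1 vanishes at (-1/2) - ((1/2)*sqrt(3))*i and appears to the power 2; the numerator there equals (-71/30) - ((31/30)*sqrt(3))*i, nonzero, and no other factor vanishes.
Hence a pole whose order is the multiplicity, 2.


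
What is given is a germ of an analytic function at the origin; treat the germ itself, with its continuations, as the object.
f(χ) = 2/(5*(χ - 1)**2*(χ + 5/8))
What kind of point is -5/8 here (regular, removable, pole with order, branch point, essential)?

The denominator factor χ + 5/8 vanishes at -5/8 and appears to the power 1; the numerator there equals 2/5, nonzero, and no other factor vanishes.
Hence a pole whose order is the multiplicity, 1.

The point is a pole of order 1.


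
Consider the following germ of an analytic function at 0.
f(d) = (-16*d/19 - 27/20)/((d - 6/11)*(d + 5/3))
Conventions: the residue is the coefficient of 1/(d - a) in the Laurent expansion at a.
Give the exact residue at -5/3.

The residue is -671/27740.

At the order-1 pole -5/3 set g(d) = (d - (-5/3))*f(d) = (-16*d/19 - 27/20)/(d - 6/11).
Simple pole: residue = g(a) at a = -5/3, which is -671/27740.


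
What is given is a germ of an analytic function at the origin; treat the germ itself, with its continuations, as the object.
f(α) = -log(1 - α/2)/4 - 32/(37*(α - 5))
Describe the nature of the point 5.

The denominator factor α - 5 vanishes at 5 and appears to the power 1; the numerator there equals -32/37, nonzero, and no other factor vanishes.
The branch terms are analytic at this point.
Hence a pole whose order is the multiplicity, 1.

The point is a pole of order 1.


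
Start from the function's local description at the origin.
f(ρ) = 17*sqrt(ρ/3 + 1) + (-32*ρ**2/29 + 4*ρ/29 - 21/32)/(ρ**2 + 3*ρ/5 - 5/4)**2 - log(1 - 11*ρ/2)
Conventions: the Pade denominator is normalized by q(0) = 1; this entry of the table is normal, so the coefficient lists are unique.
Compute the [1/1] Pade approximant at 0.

Taylor coefficients needed (expand at 0): a_0 = 829/50, a_1 = 436001/54375, a_2 = 54259954/4078125.
Write the denominator as Q(ρ) = 1 + q1*ρ. Requiring Q*f - P = O(ρ^3) with deg P <= 1 kills the coefficients of ρ^2..ρ^2 in Q*f:
  ρ^2: a_2 + q1*a_1 = 0, i.e. 54259954/4078125 + (436001/54375)*q1 = 0.
Solving this linear system: q1 = -54259954/32700075.
The numerator is Q*f truncated at degree 1: P0 = a_0 = 829/50; P1 = a_1 + q1*a_0 = -154044968352/7902518125.

The Pade approximant has numerator coefficients [829/50, -154044968352/7902518125]; denominator coefficients [1, -54259954/32700075].


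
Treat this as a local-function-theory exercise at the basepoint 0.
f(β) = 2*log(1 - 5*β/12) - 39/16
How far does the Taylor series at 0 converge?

Branch term (2)*log(1 - β/(12/5)): its argument vanishes at β = 12/5, a logarithmic branch point, modulus 12/5.
The radius of convergence is the smallest modulus among the singular points: 12/5.

The radius of convergence is 12/5.


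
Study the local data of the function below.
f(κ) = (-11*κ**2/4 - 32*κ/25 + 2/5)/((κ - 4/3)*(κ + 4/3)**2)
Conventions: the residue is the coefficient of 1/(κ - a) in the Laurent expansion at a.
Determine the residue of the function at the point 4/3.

At the order-1 pole 4/3 set g(κ) = (κ - (4/3))*f(κ) = (-11*κ**2/4 - 32*κ/25 + 2/5)/(κ + 4/3)**2.
Simple pole: residue = g(a) at a = 4/3, which is -697/800.

The residue is -697/800.


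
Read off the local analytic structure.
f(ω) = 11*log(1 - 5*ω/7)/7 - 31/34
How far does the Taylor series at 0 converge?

The radius of convergence is 7/5.

Branch term (11/7)*log(1 - ω/(7/5)): its argument vanishes at ω = 7/5, a logarithmic branch point, modulus 7/5.
The radius of convergence is the smallest modulus among the singular points: 7/5.


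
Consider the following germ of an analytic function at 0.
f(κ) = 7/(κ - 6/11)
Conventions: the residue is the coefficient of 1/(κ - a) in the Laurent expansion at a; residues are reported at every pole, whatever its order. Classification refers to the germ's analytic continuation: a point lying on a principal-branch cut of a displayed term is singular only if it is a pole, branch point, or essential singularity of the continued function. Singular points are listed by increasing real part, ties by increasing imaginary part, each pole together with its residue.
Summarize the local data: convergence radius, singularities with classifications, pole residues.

Radius of convergence at 0: 6/11.
At 6/11: a pole of order 1; residue 7.

Denominator factor (κ - 6/11): pole of order 1 at 6/11, modulus 6/11.
The radius of convergence is the smallest modulus among the singular points: 6/11.
At the order-1 pole 6/11 set g(κ) = (κ - (6/11))*f(κ) = 7.
Simple pole: residue = g(a) at a = 6/11, which is 7.


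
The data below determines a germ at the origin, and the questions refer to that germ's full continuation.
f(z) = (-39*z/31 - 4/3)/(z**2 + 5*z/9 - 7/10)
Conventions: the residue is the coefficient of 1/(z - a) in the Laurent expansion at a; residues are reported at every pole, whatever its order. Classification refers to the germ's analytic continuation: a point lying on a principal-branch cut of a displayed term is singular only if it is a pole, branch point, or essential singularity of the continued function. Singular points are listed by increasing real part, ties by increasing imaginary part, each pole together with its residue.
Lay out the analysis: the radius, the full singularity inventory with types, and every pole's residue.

Radius of convergence at 0: -5/18 + (1/90)*sqrt(6295).
At -5/18 - (1/90)*sqrt(6295): a pole of order 1; residue -39/62 + (549/78058)*sqrt(6295).
At -5/18 + (1/90)*sqrt(6295): a pole of order 1; residue -39/62 - (549/78058)*sqrt(6295).

Denominator factor (z**2 + 5*z/9 - 7/10): discriminant 1259/405, real irrational roots -5/18 + (1/90)*sqrt(6295) and -5/18 - (1/90)*sqrt(6295); poles of order 1, moduli -5/18 + (1/90)*sqrt(6295) and 5/18 + (1/90)*sqrt(6295).
The radius of convergence is the smallest modulus among the singular points: -5/18 + (1/90)*sqrt(6295).
The factor z**2 + 5*z/9 - 7/10 splits as (z - a)(z - a') with a = -5/18 - (1/90)*sqrt(6295), a' = -5/18 + (1/90)*sqrt(6295). At the order-1 pole a set g(z) = (z - a)*f(z) = [-39*z/31 - 4/3] / (z - a').
Simple pole: residue = g(a) at a = -5/18 - (1/90)*sqrt(6295), which is -39/62 + (549/78058)*sqrt(6295).
The factor z**2 + 5*z/9 - 7/10 splits as (z - a)(z - a') with a = -5/18 + (1/90)*sqrt(6295), a' = -5/18 - (1/90)*sqrt(6295). At the order-1 pole a set g(z) = (z - a)*f(z) = [-39*z/31 - 4/3] / (z - a').
Simple pole: residue = g(a) at a = -5/18 + (1/90)*sqrt(6295), which is -39/62 - (549/78058)*sqrt(6295).
List the singular points by increasing real part (a conjugate pair: the negative imaginary part first).


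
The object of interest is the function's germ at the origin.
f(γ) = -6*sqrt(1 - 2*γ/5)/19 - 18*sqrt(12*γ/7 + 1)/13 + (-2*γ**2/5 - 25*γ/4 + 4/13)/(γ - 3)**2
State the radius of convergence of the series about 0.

Denominator factor (γ - 3)^2: pole of order 2 at 3, modulus 3.
Branch term (-18/13)*sqrt(1 - γ/(-7/12)): its argument vanishes at γ = -7/12, a square-root branch point, modulus 7/12.
Branch term (-6/19)*sqrt(1 - γ/(5/2)): its argument vanishes at γ = 5/2, a square-root branch point, modulus 5/2.
The radius of convergence is the smallest modulus among the singular points: 7/12.

The radius of convergence is 7/12.


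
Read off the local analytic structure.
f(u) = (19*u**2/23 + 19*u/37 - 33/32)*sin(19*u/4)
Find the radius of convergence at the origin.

The factor sin(19*u/4) is entire and contributes no finite singular point.
The polynomial part has no poles.
No finite singular points: the Taylor series at 0 converges everywhere.

The radius of convergence is infinite.


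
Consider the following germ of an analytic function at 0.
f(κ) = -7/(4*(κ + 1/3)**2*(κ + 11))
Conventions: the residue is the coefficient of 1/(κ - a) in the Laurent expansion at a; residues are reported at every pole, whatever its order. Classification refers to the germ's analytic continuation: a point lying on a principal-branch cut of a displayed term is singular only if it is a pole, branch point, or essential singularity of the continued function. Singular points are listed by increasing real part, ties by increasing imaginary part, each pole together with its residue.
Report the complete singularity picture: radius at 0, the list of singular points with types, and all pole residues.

Denominator factor (κ + 11): pole of order 1 at -11, modulus 11.
Denominator factor (κ + 1/3)^2: pole of order 2 at -1/3, modulus 1/3.
The radius of convergence is the smallest modulus among the singular points: 1/3.
At the order-1 pole -11 set g(κ) = (κ - (-11))*f(κ) = -7/(4*(κ + 1/3)**2).
Simple pole: residue = g(a) at a = -11, which is -63/4096.
At the order-2 pole -1/3 set g(κ) = (κ - (-1/3))^2*f(κ) = -7/(4*(κ + 11)).
Order-2 pole: residue = g'(a); g'(-1/3) = 63/4096, so the residue is 63/4096.
List the singular points by increasing real part (a conjugate pair: the negative imaginary part first).

Radius of convergence at 0: 1/3.
At -11: a pole of order 1; residue -63/4096.
At -1/3: a pole of order 2; residue 63/4096.


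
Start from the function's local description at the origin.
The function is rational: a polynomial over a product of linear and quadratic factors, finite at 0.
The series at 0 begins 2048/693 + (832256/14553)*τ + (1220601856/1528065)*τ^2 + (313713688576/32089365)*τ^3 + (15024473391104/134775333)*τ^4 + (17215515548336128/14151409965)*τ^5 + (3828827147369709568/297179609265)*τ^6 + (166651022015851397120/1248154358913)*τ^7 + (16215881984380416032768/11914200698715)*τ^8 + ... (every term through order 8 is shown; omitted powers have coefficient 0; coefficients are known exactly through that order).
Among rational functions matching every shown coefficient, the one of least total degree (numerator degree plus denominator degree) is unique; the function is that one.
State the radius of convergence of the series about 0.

The radius of convergence is 7/4 - (1/4)*sqrt(43).

No rational of total degree below 7 reproduces all 9 coefficients; solving the [2/5] Pade equations on them gives f(τ) = (-4*τ**2/15 + τ/6 - 4/11)/((τ - 7/8)*(τ**2 - 7*τ/2 + 3/8)**2), whose expansion matches every shown term.
Denominator factor (τ**2 - 7*τ/2 + 3/8)^2: discriminant 43/4, real irrational roots 7/4 + (1/4)*sqrt(43) and 7/4 - (1/4)*sqrt(43); poles of order 2, moduli 7/4 + (1/4)*sqrt(43) and 7/4 - (1/4)*sqrt(43).
Denominator factor (τ - 7/8): pole of order 1 at 7/8, modulus 7/8.
The radius of convergence is the smallest modulus among the singular points: 7/4 - (1/4)*sqrt(43).


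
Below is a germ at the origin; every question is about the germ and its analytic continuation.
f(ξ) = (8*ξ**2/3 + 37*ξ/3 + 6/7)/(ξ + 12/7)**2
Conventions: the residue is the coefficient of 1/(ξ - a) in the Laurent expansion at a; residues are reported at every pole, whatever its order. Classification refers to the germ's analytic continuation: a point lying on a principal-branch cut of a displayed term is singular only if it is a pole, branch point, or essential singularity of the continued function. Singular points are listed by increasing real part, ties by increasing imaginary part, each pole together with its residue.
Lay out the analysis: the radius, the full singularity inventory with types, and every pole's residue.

Radius of convergence at 0: 12/7.
At -12/7: a pole of order 2; residue 67/21.

Denominator factor (ξ + 12/7)^2: pole of order 2 at -12/7, modulus 12/7.
The radius of convergence is the smallest modulus among the singular points: 12/7.
At the order-2 pole -12/7 set g(ξ) = (ξ - (-12/7))^2*f(ξ) = 8*ξ**2/3 + 37*ξ/3 + 6/7.
Order-2 pole: residue = g'(a); g'(-12/7) = 67/21, so the residue is 67/21.


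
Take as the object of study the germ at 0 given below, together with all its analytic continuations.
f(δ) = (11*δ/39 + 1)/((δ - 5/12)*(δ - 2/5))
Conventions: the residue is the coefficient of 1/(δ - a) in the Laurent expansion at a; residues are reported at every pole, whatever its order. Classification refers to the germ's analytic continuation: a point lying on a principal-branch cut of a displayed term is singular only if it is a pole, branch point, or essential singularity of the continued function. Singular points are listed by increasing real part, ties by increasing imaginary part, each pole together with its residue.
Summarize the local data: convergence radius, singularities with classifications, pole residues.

Radius of convergence at 0: 2/5.
At 2/5: a pole of order 1; residue -868/13.
At 5/12: a pole of order 1; residue 2615/39.

Denominator factor (δ - 5/12): pole of order 1 at 5/12, modulus 5/12.
Denominator factor (δ - 2/5): pole of order 1 at 2/5, modulus 2/5.
The radius of convergence is the smallest modulus among the singular points: 2/5.
At the order-1 pole 2/5 set g(δ) = (δ - (2/5))*f(δ) = (11*δ/39 + 1)/(δ - 5/12).
Simple pole: residue = g(a) at a = 2/5, which is -868/13.
At the order-1 pole 5/12 set g(δ) = (δ - (5/12))*f(δ) = (11*δ/39 + 1)/(δ - 2/5).
Simple pole: residue = g(a) at a = 5/12, which is 2615/39.
List the singular points by increasing real part (a conjugate pair: the negative imaginary part first).


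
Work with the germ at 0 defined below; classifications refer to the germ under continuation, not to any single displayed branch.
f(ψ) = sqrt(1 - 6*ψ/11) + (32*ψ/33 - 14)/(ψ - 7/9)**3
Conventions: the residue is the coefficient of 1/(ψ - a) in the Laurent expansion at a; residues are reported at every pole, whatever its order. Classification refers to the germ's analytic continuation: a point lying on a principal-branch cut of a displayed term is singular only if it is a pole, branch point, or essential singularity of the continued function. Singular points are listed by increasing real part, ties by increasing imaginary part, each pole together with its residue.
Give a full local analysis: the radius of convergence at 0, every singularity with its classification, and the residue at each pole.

Radius of convergence at 0: 7/9.
At 7/9: a pole of order 3; residue 0.
At 11/6: an algebraic (square-root) branch point.

Denominator factor (ψ - 7/9)^3: pole of order 3 at 7/9, modulus 7/9.
Branch term (1)*sqrt(1 - ψ/(11/6)): its argument vanishes at ψ = 11/6, a square-root branch point, modulus 11/6.
The radius of convergence is the smallest modulus among the singular points: 7/9.
The branch term is analytic at 7/9 and contributes nothing to the residue; only the rational part matters.
At the order-3 pole 7/9 set g(ψ) = (ψ - (7/9))^3*(rational part) = 32*ψ/33 - 14.
Order-3 pole: residue = g''(a)/2; g''(7/9) = 0, so the residue is 0.
List the singular points by increasing real part (a conjugate pair: the negative imaginary part first).


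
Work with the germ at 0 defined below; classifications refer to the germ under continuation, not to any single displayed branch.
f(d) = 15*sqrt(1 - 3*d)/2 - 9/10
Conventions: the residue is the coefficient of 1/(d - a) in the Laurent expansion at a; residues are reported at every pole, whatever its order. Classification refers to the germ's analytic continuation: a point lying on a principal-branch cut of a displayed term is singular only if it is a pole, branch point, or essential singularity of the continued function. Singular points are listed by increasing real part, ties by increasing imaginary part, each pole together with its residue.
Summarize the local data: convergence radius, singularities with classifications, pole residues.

Branch term (15/2)*sqrt(1 - d/(1/3)): its argument vanishes at d = 1/3, a square-root branch point, modulus 1/3.
The radius of convergence is the smallest modulus among the singular points: 1/3.

Radius of convergence at 0: 1/3.
At 1/3: an algebraic (square-root) branch point.


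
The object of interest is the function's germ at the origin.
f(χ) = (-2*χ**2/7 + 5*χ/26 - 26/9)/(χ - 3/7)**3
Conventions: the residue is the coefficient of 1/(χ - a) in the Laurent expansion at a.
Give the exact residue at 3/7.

The residue is -2/7.

At the order-3 pole 3/7 set g(χ) = (χ - (3/7))^3*f(χ) = -2*χ**2/7 + 5*χ/26 - 26/9.
Order-3 pole: residue = g''(a)/2; g''(3/7) = -4/7, so the residue is -2/7.


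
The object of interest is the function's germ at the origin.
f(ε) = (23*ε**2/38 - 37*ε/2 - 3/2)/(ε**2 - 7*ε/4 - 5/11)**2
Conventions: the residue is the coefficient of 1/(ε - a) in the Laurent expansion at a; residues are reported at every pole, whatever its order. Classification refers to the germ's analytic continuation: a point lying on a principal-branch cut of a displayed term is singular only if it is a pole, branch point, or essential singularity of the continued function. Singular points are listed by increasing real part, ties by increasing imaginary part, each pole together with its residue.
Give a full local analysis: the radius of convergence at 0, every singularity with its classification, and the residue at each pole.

Denominator factor (ε**2 - 7*ε/4 - 5/11)^2: discriminant 859/176, real irrational roots 7/8 + (1/88)*sqrt(9449) and 7/8 - (1/88)*sqrt(9449); poles of order 2, moduli 7/8 + (1/88)*sqrt(9449) and -7/8 + (1/88)*sqrt(9449).
The radius of convergence is the smallest modulus among the singular points: -7/8 + (1/88)*sqrt(9449).
The factor ε**2 - 7*ε/4 - 5/11 splits as (ε - a)(ε - a') with a = 7/8 - (1/88)*sqrt(9449), a' = 7/8 + (1/88)*sqrt(9449). At the order-2 pole a set g(ε) = (ε - a)^2*f(ε) = [23*ε**2/38 - 37*ε/2 - 3/2] / (ε - a')^2.
Order-2 pole: residue = g'(a); g'(7/8 - (1/88)*sqrt(9449)) = -(480536/14019739)*sqrt(9449), so the residue is -(480536/14019739)*sqrt(9449).
The factor ε**2 - 7*ε/4 - 5/11 splits as (ε - a)(ε - a') with a = 7/8 + (1/88)*sqrt(9449), a' = 7/8 - (1/88)*sqrt(9449). At the order-2 pole a set g(ε) = (ε - a)^2*f(ε) = [23*ε**2/38 - 37*ε/2 - 3/2] / (ε - a')^2.
Order-2 pole: residue = g'(a); g'(7/8 + (1/88)*sqrt(9449)) = (480536/14019739)*sqrt(9449), so the residue is (480536/14019739)*sqrt(9449).
List the singular points by increasing real part (a conjugate pair: the negative imaginary part first).

Radius of convergence at 0: -7/8 + (1/88)*sqrt(9449).
At 7/8 - (1/88)*sqrt(9449): a pole of order 2; residue -(480536/14019739)*sqrt(9449).
At 7/8 + (1/88)*sqrt(9449): a pole of order 2; residue (480536/14019739)*sqrt(9449).


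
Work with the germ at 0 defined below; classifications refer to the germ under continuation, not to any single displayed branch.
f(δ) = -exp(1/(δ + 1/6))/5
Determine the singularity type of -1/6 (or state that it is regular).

The point is an essential singularity.

The exponent 1/(δ - (-1/6)) has a pole at -1/6, so exp(1/(δ - (-1/6))) takes every nonzero value near it: an essential singularity (not a pole of any order).


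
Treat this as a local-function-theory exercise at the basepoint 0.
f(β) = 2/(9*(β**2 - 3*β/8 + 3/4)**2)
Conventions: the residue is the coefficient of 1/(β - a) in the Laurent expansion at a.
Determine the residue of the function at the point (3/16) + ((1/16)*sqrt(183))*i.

The factor β**2 - 3*β/8 + 3/4 splits as (β - a)(β - a') with a = (3/16) + ((1/16)*sqrt(183))*i, a' = (3/16) - ((1/16)*sqrt(183))*i. At the order-2 pole a set g(β) = (β - a)^2*f(β) = [2/9] / (β - a')^2.
Order-2 pole: residue = g'(a); g'((3/16) + ((1/16)*sqrt(183))*i) = -((2048/301401)*sqrt(183))*i, so the residue is -((2048/301401)*sqrt(183))*i.

The residue is -((2048/301401)*sqrt(183))*i.


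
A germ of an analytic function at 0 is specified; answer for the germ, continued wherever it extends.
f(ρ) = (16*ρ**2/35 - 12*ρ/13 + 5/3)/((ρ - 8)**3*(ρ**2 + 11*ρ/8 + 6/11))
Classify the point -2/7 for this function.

The point is a regular point.

Denominator factors: ρ - 8 = -58/7 at ρ = -2/7; ρ**2 + 11*ρ/8 + 6/11 = 505/2156 at ρ = -2/7 — none vanishes.
So the germ continues analytically to -2/7.


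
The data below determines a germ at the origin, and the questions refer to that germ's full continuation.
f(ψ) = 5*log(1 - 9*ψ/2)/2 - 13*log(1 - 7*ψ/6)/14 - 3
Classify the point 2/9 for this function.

The point is a logarithmic branch point.

The term (5/2)*log(1 - ψ/(2/9)) has argument 1 - 2/9/(2/9) = 0 at 2/9: a logarithmic (infinitely-sheeted) branch point; the remaining terms are analytic or single-valued there.


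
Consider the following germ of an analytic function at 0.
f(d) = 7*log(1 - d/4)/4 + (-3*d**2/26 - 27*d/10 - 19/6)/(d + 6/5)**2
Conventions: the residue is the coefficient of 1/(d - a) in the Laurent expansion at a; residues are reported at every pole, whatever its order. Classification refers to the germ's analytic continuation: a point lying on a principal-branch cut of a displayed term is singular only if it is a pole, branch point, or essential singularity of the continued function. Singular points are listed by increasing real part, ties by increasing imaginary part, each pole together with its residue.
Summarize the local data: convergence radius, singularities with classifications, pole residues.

Radius of convergence at 0: 6/5.
At -6/5: a pole of order 2; residue -63/26.
At 4: a logarithmic branch point.

Denominator factor (d + 6/5)^2: pole of order 2 at -6/5, modulus 6/5.
Branch term (7/4)*log(1 - d/(4)): its argument vanishes at d = 4, a logarithmic branch point, modulus 4.
The radius of convergence is the smallest modulus among the singular points: 6/5.
The branch term is analytic at -6/5 and contributes nothing to the residue; only the rational part matters.
At the order-2 pole -6/5 set g(d) = (d - (-6/5))^2*(rational part) = -3*d**2/26 - 27*d/10 - 19/6.
Order-2 pole: residue = g'(a); g'(-6/5) = -63/26, so the residue is -63/26.
List the singular points by increasing real part (a conjugate pair: the negative imaginary part first).


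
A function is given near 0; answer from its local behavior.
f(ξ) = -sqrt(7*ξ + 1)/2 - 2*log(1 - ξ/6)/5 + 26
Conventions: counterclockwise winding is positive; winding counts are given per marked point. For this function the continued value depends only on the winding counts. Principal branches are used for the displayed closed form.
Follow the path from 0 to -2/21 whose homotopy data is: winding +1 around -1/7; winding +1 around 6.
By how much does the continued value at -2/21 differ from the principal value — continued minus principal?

The rational part is single-valued and drops out of the difference; each branch term changes only by its own monodromy.
(-2/5)*log(1 - ξ/(6)): each positive loop around 6 adds 2*pi*i to the log, so winding +1 contributes (-2/5)*(1)*2*pi*i = -(4/5)*pi*i.
(-1/2)*sqrt(1 - ξ/(-1/7)): winding +1 is odd, the square root flips sign, contributing -2*(-1/2)*sqrt(1 - (-2/21)/(-1/7)) = -2*(-1/2)*sqrt(1/3) = (1/3)*sqrt(3).
Summing the contributions at ξ = -2/21 gives ((1/3)*sqrt(3)) - ((4/5)*pi)*i.

Continued minus principal equals ((1/3)*sqrt(3)) - ((4/5)*pi)*i.


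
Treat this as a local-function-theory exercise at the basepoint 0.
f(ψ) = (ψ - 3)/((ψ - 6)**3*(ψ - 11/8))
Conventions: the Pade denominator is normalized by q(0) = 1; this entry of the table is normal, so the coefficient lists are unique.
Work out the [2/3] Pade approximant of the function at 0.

Taylor coefficients needed (expand at 0): a_0 = -1/99, a_1 = -59/6534, a_2 = -236/35937, a_3 = -66637/14231052, a_4 = -6323947/1878498864, a_5 = -100699999/41326975008.
Write the denominator as Q(ψ) = 1 + q1*ψ + q2*ψ^2 + q3*ψ^3. Requiring Q*f - P = O(ψ^6) with deg P <= 2 kills the coefficients of ψ^3..ψ^5 in Q*f:
  ψ^3: a_3 + q1*a_2 + q2*a_1 + q3*a_0 = 0, i.e. -66637/14231052 + (-236/35937)*q1 + (-59/6534)*q2 + (-1/99)*q3 = 0.
  ψ^4: a_4 + q1*a_3 + q2*a_2 + q3*a_1 = 0, i.e. -6323947/1878498864 + (-66637/14231052)*q1 + (-236/35937)*q2 + (-59/6534)*q3 = 0.
  ψ^5: a_5 + q1*a_4 + q2*a_3 + q3*a_2 = 0, i.e. -100699999/41326975008 + (-6323947/1878498864)*q1 + (-66637/14231052)*q2 + (-236/35937)*q3 = 0.
Solving this linear system: q1 = -71869/63866, q2 = 131773/383196, q3 = -271549/6897528.
The numerator is Q*f truncated at degree 2: P0 = a_0 = -1/99; P1 = a_1 + q1*a_0 = 2015/862191; P2 = a_2 + q1*a_1 + q2*a_0 = 104/862191.

The Pade approximant has numerator coefficients [-1/99, 2015/862191, 104/862191]; denominator coefficients [1, -71869/63866, 131773/383196, -271549/6897528].


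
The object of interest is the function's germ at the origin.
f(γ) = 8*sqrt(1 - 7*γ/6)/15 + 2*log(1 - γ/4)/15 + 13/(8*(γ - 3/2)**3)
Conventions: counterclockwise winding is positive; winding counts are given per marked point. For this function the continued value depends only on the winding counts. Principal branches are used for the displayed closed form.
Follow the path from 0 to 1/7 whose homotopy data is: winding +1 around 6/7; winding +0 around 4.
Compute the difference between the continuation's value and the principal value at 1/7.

The rational part is single-valued and drops out of the difference; each branch term changes only by its own monodromy.
(8/15)*sqrt(1 - γ/(6/7)): winding +1 is odd, the square root flips sign, contributing -2*(8/15)*sqrt(1 - (1/7)/(6/7)) = -2*(8/15)*sqrt(5/6) = -(8/45)*sqrt(30).
(2/15)*log(1 - γ/(4)): winding 0 around 4, so this term returns to its principal value, contribution 0.
Summing the contributions at γ = 1/7 gives -(8/45)*sqrt(30).

Continued minus principal equals -(8/45)*sqrt(30).


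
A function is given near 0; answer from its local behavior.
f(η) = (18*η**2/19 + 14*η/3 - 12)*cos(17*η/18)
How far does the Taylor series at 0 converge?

The radius of convergence is infinite.

The factor cos(17*η/18) is entire and contributes no finite singular point.
The polynomial part has no poles.
No finite singular points: the Taylor series at 0 converges everywhere.


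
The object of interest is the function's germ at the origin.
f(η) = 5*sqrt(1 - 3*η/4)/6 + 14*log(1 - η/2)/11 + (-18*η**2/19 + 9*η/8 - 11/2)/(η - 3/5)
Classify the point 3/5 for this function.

The point is a pole of order 1.

The denominator factor η - 3/5 vanishes at 3/5 and appears to the power 1; the numerator there equals -19631/3800, nonzero, and no other factor vanishes.
The branch terms are analytic at this point.
Hence a pole whose order is the multiplicity, 1.


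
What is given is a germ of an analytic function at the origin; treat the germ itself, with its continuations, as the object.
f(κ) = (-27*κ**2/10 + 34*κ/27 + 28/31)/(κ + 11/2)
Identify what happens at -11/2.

The point is a pole of order 1.

The denominator factor κ + 11/2 vanishes at -11/2 and appears to the power 1; the numerator there equals -2936119/33480, nonzero, and no other factor vanishes.
Hence a pole whose order is the multiplicity, 1.


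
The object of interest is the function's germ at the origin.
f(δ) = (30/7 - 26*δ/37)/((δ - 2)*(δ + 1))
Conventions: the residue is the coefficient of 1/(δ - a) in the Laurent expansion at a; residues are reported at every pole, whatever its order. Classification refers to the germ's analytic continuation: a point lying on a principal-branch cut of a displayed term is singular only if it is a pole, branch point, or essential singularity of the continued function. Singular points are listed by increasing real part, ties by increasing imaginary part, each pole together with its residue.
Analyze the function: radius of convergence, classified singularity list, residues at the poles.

Radius of convergence at 0: 1.
At -1: a pole of order 1; residue -1292/777.
At 2: a pole of order 1; residue 746/777.

Denominator factor (δ - 2): pole of order 1 at 2, modulus 2.
Denominator factor (δ + 1): pole of order 1 at -1, modulus 1.
The radius of convergence is the smallest modulus among the singular points: 1.
At the order-1 pole -1 set g(δ) = (δ - (-1))*f(δ) = (30/7 - 26*δ/37)/(δ - 2).
Simple pole: residue = g(a) at a = -1, which is -1292/777.
At the order-1 pole 2 set g(δ) = (δ - (2))*f(δ) = (30/7 - 26*δ/37)/(δ + 1).
Simple pole: residue = g(a) at a = 2, which is 746/777.
List the singular points by increasing real part (a conjugate pair: the negative imaginary part first).


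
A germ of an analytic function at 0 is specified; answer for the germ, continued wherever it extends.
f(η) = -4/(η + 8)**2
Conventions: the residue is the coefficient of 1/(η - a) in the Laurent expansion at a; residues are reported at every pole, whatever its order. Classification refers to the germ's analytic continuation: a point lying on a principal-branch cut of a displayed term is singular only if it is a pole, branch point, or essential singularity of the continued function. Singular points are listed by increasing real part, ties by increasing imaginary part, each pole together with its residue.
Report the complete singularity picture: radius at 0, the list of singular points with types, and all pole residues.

Denominator factor (η + 8)^2: pole of order 2 at -8, modulus 8.
The radius of convergence is the smallest modulus among the singular points: 8.
At the order-2 pole -8 set g(η) = (η - (-8))^2*f(η) = -4.
Order-2 pole: residue = g'(a); g'(-8) = 0, so the residue is 0.

Radius of convergence at 0: 8.
At -8: a pole of order 2; residue 0.


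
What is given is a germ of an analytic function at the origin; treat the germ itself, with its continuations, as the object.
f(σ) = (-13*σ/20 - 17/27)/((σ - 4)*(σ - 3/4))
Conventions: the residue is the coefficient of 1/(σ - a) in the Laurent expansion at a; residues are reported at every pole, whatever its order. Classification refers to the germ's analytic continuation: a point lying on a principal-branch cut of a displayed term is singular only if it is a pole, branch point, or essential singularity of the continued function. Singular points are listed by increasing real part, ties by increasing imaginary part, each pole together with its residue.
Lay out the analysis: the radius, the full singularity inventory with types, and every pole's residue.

Denominator factor (σ - 3/4): pole of order 1 at 3/4, modulus 3/4.
Denominator factor (σ - 4): pole of order 1 at 4, modulus 4.
The radius of convergence is the smallest modulus among the singular points: 3/4.
At the order-1 pole 3/4 set g(σ) = (σ - (3/4))*f(σ) = (-13*σ/20 - 17/27)/(σ - 4).
Simple pole: residue = g(a) at a = 3/4, which is 2413/7020.
At the order-1 pole 4 set g(σ) = (σ - (4))*f(σ) = (-13*σ/20 - 17/27)/(σ - 3/4).
Simple pole: residue = g(a) at a = 4, which is -1744/1755.
List the singular points by increasing real part (a conjugate pair: the negative imaginary part first).

Radius of convergence at 0: 3/4.
At 3/4: a pole of order 1; residue 2413/7020.
At 4: a pole of order 1; residue -1744/1755.


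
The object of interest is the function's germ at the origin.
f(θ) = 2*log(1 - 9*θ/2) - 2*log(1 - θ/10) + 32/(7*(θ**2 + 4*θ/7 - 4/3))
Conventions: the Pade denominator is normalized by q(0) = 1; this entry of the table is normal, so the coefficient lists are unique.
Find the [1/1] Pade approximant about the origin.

The Pade approximant has numerator coefficients [-24/7, -452/185]; denominator coefficients [1, -2956/1295].

Taylor coefficients needed (expand at 0): a_0 = -24/7, a_1 = -2516/245, a_2 = -201008/8575.
Write the denominator as Q(θ) = 1 + q1*θ. Requiring Q*f - P = O(θ^3) with deg P <= 1 kills the coefficients of θ^2..θ^2 in Q*f:
  θ^2: a_2 + q1*a_1 = 0, i.e. -201008/8575 + (-2516/245)*q1 = 0.
Solving this linear system: q1 = -2956/1295.
The numerator is Q*f truncated at degree 1: P0 = a_0 = -24/7; P1 = a_1 + q1*a_0 = -452/185.


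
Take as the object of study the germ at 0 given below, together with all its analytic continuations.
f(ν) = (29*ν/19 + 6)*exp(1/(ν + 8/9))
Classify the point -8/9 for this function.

The exponent 1/(ν - (-8/9)) has a pole at -8/9, so exp(1/(ν - (-8/9))) takes every nonzero value near it: an essential singularity (not a pole of any order).

The point is an essential singularity.


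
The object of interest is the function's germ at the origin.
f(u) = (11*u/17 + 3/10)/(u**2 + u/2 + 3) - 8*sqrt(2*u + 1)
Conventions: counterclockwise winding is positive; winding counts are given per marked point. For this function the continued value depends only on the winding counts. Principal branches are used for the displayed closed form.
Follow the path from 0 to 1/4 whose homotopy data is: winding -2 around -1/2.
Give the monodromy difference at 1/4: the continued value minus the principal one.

The rational part is single-valued and drops out of the difference; each branch term changes only by its own monodromy.
(-8)*sqrt(1 - u/(-1/2)): winding -2 is even, the square root returns to the same sheet, contribution 0.
Summing the contributions at u = 1/4 gives 0.

Continued minus principal equals 0.


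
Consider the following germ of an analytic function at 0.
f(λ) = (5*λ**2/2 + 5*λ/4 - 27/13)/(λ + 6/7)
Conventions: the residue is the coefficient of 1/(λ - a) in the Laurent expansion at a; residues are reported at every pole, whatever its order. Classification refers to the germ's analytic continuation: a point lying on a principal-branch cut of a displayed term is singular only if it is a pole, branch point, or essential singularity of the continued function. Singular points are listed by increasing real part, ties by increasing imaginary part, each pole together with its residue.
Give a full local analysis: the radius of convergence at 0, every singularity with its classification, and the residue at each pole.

Denominator factor (λ + 6/7): pole of order 1 at -6/7, modulus 6/7.
The radius of convergence is the smallest modulus among the singular points: 6/7.
At the order-1 pole -6/7 set g(λ) = (λ - (-6/7))*f(λ) = 5*λ**2/2 + 5*λ/4 - 27/13.
Simple pole: residue = g(a) at a = -6/7, which is -1671/1274.

Radius of convergence at 0: 6/7.
At -6/7: a pole of order 1; residue -1671/1274.


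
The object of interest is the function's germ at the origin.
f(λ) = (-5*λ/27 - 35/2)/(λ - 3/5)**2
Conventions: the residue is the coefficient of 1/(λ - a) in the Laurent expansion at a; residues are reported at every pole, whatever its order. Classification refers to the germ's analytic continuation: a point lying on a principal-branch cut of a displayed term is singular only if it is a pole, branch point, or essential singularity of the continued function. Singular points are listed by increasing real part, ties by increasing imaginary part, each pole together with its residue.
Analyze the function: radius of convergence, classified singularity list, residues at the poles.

Radius of convergence at 0: 3/5.
At 3/5: a pole of order 2; residue -5/27.

Denominator factor (λ - 3/5)^2: pole of order 2 at 3/5, modulus 3/5.
The radius of convergence is the smallest modulus among the singular points: 3/5.
At the order-2 pole 3/5 set g(λ) = (λ - (3/5))^2*f(λ) = -5*λ/27 - 35/2.
Order-2 pole: residue = g'(a); g'(3/5) = -5/27, so the residue is -5/27.


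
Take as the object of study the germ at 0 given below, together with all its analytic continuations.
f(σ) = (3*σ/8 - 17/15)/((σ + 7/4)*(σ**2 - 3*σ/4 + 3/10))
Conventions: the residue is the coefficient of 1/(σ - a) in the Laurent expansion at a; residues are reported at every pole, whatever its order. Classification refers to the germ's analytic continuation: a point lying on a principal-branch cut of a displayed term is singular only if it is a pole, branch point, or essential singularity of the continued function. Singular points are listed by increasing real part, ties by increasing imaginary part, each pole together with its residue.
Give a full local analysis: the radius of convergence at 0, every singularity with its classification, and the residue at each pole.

Radius of convergence at 0: (1/10)*sqrt(30).
At -7/4: a pole of order 1; residue -859/2244.
At (3/8) - ((1/40)*sqrt(255))*i: a pole of order 1; residue (859/4488) - ((463/13464)*sqrt(255))*i.
At (3/8) + ((1/40)*sqrt(255))*i: a pole of order 1; residue (859/4488) + ((463/13464)*sqrt(255))*i.

Denominator factor (σ + 7/4): pole of order 1 at -7/4, modulus 7/4.
Denominator factor (σ**2 - 3*σ/4 + 3/10): discriminant -51/80, complex-conjugate roots (3/8) + ((1/40)*sqrt(255))*i and (3/8) - ((1/40)*sqrt(255))*i; poles of order 1, moduli (1/10)*sqrt(30) and (1/10)*sqrt(30).
The radius of convergence is the smallest modulus among the singular points: (1/10)*sqrt(30).
At the order-1 pole -7/4 set g(σ) = (σ - (-7/4))*f(σ) = (3*σ/8 - 17/15)/(σ**2 - 3*σ/4 + 3/10).
Simple pole: residue = g(a) at a = -7/4, which is -859/2244.
The factor σ**2 - 3*σ/4 + 3/10 splits as (σ - a)(σ - a') with a = (3/8) - ((1/40)*sqrt(255))*i, a' = (3/8) + ((1/40)*sqrt(255))*i. At the order-1 pole a set g(σ) = (σ - a)*f(σ) = [(3*σ/8 - 17/15)/(σ + 7/4)] / (σ - a').
Simple pole: residue = g(a) at a = (3/8) - ((1/40)*sqrt(255))*i, which is (859/4488) - ((463/13464)*sqrt(255))*i.
The factor σ**2 - 3*σ/4 + 3/10 splits as (σ - a)(σ - a') with a = (3/8) + ((1/40)*sqrt(255))*i, a' = (3/8) - ((1/40)*sqrt(255))*i. At the order-1 pole a set g(σ) = (σ - a)*f(σ) = [(3*σ/8 - 17/15)/(σ + 7/4)] / (σ - a').
Simple pole: residue = g(a) at a = (3/8) + ((1/40)*sqrt(255))*i, which is (859/4488) + ((463/13464)*sqrt(255))*i.
List the singular points by increasing real part (a conjugate pair: the negative imaginary part first).
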